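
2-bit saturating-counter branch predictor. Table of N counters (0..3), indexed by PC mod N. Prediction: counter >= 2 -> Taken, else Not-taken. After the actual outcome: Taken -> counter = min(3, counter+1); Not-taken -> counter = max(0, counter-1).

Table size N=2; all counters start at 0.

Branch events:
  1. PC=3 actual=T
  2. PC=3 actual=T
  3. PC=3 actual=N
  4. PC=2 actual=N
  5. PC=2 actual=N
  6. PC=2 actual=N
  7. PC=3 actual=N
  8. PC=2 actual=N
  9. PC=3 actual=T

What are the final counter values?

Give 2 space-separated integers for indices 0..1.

Answer: 0 1

Derivation:
Ev 1: PC=3 idx=1 pred=N actual=T -> ctr[1]=1
Ev 2: PC=3 idx=1 pred=N actual=T -> ctr[1]=2
Ev 3: PC=3 idx=1 pred=T actual=N -> ctr[1]=1
Ev 4: PC=2 idx=0 pred=N actual=N -> ctr[0]=0
Ev 5: PC=2 idx=0 pred=N actual=N -> ctr[0]=0
Ev 6: PC=2 idx=0 pred=N actual=N -> ctr[0]=0
Ev 7: PC=3 idx=1 pred=N actual=N -> ctr[1]=0
Ev 8: PC=2 idx=0 pred=N actual=N -> ctr[0]=0
Ev 9: PC=3 idx=1 pred=N actual=T -> ctr[1]=1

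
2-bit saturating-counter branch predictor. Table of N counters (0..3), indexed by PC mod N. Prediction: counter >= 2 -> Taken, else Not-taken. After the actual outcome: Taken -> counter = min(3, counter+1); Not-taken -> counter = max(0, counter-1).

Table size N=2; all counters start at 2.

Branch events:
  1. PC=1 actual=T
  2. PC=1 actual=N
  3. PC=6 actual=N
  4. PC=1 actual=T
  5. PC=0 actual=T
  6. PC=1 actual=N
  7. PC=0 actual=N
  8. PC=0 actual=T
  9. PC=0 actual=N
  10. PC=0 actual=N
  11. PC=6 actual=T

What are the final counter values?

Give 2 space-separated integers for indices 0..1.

Answer: 1 2

Derivation:
Ev 1: PC=1 idx=1 pred=T actual=T -> ctr[1]=3
Ev 2: PC=1 idx=1 pred=T actual=N -> ctr[1]=2
Ev 3: PC=6 idx=0 pred=T actual=N -> ctr[0]=1
Ev 4: PC=1 idx=1 pred=T actual=T -> ctr[1]=3
Ev 5: PC=0 idx=0 pred=N actual=T -> ctr[0]=2
Ev 6: PC=1 idx=1 pred=T actual=N -> ctr[1]=2
Ev 7: PC=0 idx=0 pred=T actual=N -> ctr[0]=1
Ev 8: PC=0 idx=0 pred=N actual=T -> ctr[0]=2
Ev 9: PC=0 idx=0 pred=T actual=N -> ctr[0]=1
Ev 10: PC=0 idx=0 pred=N actual=N -> ctr[0]=0
Ev 11: PC=6 idx=0 pred=N actual=T -> ctr[0]=1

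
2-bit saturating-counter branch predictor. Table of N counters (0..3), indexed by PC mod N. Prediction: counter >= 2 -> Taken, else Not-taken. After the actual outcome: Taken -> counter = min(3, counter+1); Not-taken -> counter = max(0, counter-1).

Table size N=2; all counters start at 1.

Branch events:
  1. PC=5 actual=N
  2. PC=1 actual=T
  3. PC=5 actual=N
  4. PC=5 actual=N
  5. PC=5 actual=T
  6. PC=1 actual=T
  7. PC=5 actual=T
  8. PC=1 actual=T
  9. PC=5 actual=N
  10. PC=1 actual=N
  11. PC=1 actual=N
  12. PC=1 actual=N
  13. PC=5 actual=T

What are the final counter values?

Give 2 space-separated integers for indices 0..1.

Answer: 1 1

Derivation:
Ev 1: PC=5 idx=1 pred=N actual=N -> ctr[1]=0
Ev 2: PC=1 idx=1 pred=N actual=T -> ctr[1]=1
Ev 3: PC=5 idx=1 pred=N actual=N -> ctr[1]=0
Ev 4: PC=5 idx=1 pred=N actual=N -> ctr[1]=0
Ev 5: PC=5 idx=1 pred=N actual=T -> ctr[1]=1
Ev 6: PC=1 idx=1 pred=N actual=T -> ctr[1]=2
Ev 7: PC=5 idx=1 pred=T actual=T -> ctr[1]=3
Ev 8: PC=1 idx=1 pred=T actual=T -> ctr[1]=3
Ev 9: PC=5 idx=1 pred=T actual=N -> ctr[1]=2
Ev 10: PC=1 idx=1 pred=T actual=N -> ctr[1]=1
Ev 11: PC=1 idx=1 pred=N actual=N -> ctr[1]=0
Ev 12: PC=1 idx=1 pred=N actual=N -> ctr[1]=0
Ev 13: PC=5 idx=1 pred=N actual=T -> ctr[1]=1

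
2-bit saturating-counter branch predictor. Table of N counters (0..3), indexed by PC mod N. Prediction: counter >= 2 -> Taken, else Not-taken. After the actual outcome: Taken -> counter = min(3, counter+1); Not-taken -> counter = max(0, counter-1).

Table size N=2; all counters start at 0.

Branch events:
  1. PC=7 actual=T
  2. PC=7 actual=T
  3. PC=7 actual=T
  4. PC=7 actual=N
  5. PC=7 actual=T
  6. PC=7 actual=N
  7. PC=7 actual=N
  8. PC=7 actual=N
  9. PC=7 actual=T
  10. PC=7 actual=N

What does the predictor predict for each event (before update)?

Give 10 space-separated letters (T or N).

Ev 1: PC=7 idx=1 pred=N actual=T -> ctr[1]=1
Ev 2: PC=7 idx=1 pred=N actual=T -> ctr[1]=2
Ev 3: PC=7 idx=1 pred=T actual=T -> ctr[1]=3
Ev 4: PC=7 idx=1 pred=T actual=N -> ctr[1]=2
Ev 5: PC=7 idx=1 pred=T actual=T -> ctr[1]=3
Ev 6: PC=7 idx=1 pred=T actual=N -> ctr[1]=2
Ev 7: PC=7 idx=1 pred=T actual=N -> ctr[1]=1
Ev 8: PC=7 idx=1 pred=N actual=N -> ctr[1]=0
Ev 9: PC=7 idx=1 pred=N actual=T -> ctr[1]=1
Ev 10: PC=7 idx=1 pred=N actual=N -> ctr[1]=0

Answer: N N T T T T T N N N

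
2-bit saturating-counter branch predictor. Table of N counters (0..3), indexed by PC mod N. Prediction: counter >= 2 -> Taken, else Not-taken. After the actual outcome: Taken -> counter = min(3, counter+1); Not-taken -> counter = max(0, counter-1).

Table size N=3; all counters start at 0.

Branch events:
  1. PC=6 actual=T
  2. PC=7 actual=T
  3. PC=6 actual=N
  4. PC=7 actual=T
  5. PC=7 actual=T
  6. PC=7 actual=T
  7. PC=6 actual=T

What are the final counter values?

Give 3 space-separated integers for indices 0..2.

Answer: 1 3 0

Derivation:
Ev 1: PC=6 idx=0 pred=N actual=T -> ctr[0]=1
Ev 2: PC=7 idx=1 pred=N actual=T -> ctr[1]=1
Ev 3: PC=6 idx=0 pred=N actual=N -> ctr[0]=0
Ev 4: PC=7 idx=1 pred=N actual=T -> ctr[1]=2
Ev 5: PC=7 idx=1 pred=T actual=T -> ctr[1]=3
Ev 6: PC=7 idx=1 pred=T actual=T -> ctr[1]=3
Ev 7: PC=6 idx=0 pred=N actual=T -> ctr[0]=1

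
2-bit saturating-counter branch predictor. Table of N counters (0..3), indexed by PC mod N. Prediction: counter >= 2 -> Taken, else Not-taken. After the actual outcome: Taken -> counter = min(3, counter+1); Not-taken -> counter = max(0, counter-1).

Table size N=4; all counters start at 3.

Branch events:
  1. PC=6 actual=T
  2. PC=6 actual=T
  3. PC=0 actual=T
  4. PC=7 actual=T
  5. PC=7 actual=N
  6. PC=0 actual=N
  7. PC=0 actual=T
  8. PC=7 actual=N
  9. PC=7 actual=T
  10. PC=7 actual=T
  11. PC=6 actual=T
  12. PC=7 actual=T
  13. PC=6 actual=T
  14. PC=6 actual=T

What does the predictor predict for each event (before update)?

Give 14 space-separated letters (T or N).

Ev 1: PC=6 idx=2 pred=T actual=T -> ctr[2]=3
Ev 2: PC=6 idx=2 pred=T actual=T -> ctr[2]=3
Ev 3: PC=0 idx=0 pred=T actual=T -> ctr[0]=3
Ev 4: PC=7 idx=3 pred=T actual=T -> ctr[3]=3
Ev 5: PC=7 idx=3 pred=T actual=N -> ctr[3]=2
Ev 6: PC=0 idx=0 pred=T actual=N -> ctr[0]=2
Ev 7: PC=0 idx=0 pred=T actual=T -> ctr[0]=3
Ev 8: PC=7 idx=3 pred=T actual=N -> ctr[3]=1
Ev 9: PC=7 idx=3 pred=N actual=T -> ctr[3]=2
Ev 10: PC=7 idx=3 pred=T actual=T -> ctr[3]=3
Ev 11: PC=6 idx=2 pred=T actual=T -> ctr[2]=3
Ev 12: PC=7 idx=3 pred=T actual=T -> ctr[3]=3
Ev 13: PC=6 idx=2 pred=T actual=T -> ctr[2]=3
Ev 14: PC=6 idx=2 pred=T actual=T -> ctr[2]=3

Answer: T T T T T T T T N T T T T T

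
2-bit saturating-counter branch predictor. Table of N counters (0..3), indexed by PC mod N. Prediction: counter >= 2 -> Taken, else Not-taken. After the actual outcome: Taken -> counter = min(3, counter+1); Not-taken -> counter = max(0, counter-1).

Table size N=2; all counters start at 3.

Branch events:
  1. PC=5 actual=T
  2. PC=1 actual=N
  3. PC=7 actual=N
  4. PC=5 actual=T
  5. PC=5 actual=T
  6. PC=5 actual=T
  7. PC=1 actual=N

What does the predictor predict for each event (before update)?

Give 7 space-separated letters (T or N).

Answer: T T T N T T T

Derivation:
Ev 1: PC=5 idx=1 pred=T actual=T -> ctr[1]=3
Ev 2: PC=1 idx=1 pred=T actual=N -> ctr[1]=2
Ev 3: PC=7 idx=1 pred=T actual=N -> ctr[1]=1
Ev 4: PC=5 idx=1 pred=N actual=T -> ctr[1]=2
Ev 5: PC=5 idx=1 pred=T actual=T -> ctr[1]=3
Ev 6: PC=5 idx=1 pred=T actual=T -> ctr[1]=3
Ev 7: PC=1 idx=1 pred=T actual=N -> ctr[1]=2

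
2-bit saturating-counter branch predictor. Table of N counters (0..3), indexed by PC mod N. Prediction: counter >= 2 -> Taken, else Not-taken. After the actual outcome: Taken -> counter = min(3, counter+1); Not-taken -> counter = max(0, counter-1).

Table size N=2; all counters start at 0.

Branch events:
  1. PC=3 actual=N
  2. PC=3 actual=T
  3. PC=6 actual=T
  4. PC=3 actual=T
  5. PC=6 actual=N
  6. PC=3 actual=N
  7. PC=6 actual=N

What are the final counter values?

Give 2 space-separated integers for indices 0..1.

Ev 1: PC=3 idx=1 pred=N actual=N -> ctr[1]=0
Ev 2: PC=3 idx=1 pred=N actual=T -> ctr[1]=1
Ev 3: PC=6 idx=0 pred=N actual=T -> ctr[0]=1
Ev 4: PC=3 idx=1 pred=N actual=T -> ctr[1]=2
Ev 5: PC=6 idx=0 pred=N actual=N -> ctr[0]=0
Ev 6: PC=3 idx=1 pred=T actual=N -> ctr[1]=1
Ev 7: PC=6 idx=0 pred=N actual=N -> ctr[0]=0

Answer: 0 1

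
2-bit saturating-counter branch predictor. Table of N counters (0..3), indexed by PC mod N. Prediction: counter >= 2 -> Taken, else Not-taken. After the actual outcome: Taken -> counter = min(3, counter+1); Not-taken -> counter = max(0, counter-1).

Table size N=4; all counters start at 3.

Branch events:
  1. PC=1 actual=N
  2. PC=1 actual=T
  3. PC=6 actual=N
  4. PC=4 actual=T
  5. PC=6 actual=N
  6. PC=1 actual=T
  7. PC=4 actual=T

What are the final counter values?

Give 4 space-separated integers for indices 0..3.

Answer: 3 3 1 3

Derivation:
Ev 1: PC=1 idx=1 pred=T actual=N -> ctr[1]=2
Ev 2: PC=1 idx=1 pred=T actual=T -> ctr[1]=3
Ev 3: PC=6 idx=2 pred=T actual=N -> ctr[2]=2
Ev 4: PC=4 idx=0 pred=T actual=T -> ctr[0]=3
Ev 5: PC=6 idx=2 pred=T actual=N -> ctr[2]=1
Ev 6: PC=1 idx=1 pred=T actual=T -> ctr[1]=3
Ev 7: PC=4 idx=0 pred=T actual=T -> ctr[0]=3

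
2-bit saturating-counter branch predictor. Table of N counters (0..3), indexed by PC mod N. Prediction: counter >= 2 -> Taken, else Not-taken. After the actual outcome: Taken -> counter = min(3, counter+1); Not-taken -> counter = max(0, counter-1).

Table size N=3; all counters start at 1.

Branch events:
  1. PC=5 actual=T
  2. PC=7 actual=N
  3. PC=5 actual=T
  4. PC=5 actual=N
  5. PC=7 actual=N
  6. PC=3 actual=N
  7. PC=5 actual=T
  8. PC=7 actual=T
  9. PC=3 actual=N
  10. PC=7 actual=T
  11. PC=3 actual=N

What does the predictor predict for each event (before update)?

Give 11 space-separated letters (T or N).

Ev 1: PC=5 idx=2 pred=N actual=T -> ctr[2]=2
Ev 2: PC=7 idx=1 pred=N actual=N -> ctr[1]=0
Ev 3: PC=5 idx=2 pred=T actual=T -> ctr[2]=3
Ev 4: PC=5 idx=2 pred=T actual=N -> ctr[2]=2
Ev 5: PC=7 idx=1 pred=N actual=N -> ctr[1]=0
Ev 6: PC=3 idx=0 pred=N actual=N -> ctr[0]=0
Ev 7: PC=5 idx=2 pred=T actual=T -> ctr[2]=3
Ev 8: PC=7 idx=1 pred=N actual=T -> ctr[1]=1
Ev 9: PC=3 idx=0 pred=N actual=N -> ctr[0]=0
Ev 10: PC=7 idx=1 pred=N actual=T -> ctr[1]=2
Ev 11: PC=3 idx=0 pred=N actual=N -> ctr[0]=0

Answer: N N T T N N T N N N N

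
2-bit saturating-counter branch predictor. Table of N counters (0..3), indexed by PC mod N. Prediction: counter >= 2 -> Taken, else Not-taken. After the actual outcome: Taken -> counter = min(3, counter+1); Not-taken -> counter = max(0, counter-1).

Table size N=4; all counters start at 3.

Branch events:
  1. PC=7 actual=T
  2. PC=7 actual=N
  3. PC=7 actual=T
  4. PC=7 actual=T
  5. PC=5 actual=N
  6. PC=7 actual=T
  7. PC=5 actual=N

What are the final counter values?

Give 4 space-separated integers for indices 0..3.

Ev 1: PC=7 idx=3 pred=T actual=T -> ctr[3]=3
Ev 2: PC=7 idx=3 pred=T actual=N -> ctr[3]=2
Ev 3: PC=7 idx=3 pred=T actual=T -> ctr[3]=3
Ev 4: PC=7 idx=3 pred=T actual=T -> ctr[3]=3
Ev 5: PC=5 idx=1 pred=T actual=N -> ctr[1]=2
Ev 6: PC=7 idx=3 pred=T actual=T -> ctr[3]=3
Ev 7: PC=5 idx=1 pred=T actual=N -> ctr[1]=1

Answer: 3 1 3 3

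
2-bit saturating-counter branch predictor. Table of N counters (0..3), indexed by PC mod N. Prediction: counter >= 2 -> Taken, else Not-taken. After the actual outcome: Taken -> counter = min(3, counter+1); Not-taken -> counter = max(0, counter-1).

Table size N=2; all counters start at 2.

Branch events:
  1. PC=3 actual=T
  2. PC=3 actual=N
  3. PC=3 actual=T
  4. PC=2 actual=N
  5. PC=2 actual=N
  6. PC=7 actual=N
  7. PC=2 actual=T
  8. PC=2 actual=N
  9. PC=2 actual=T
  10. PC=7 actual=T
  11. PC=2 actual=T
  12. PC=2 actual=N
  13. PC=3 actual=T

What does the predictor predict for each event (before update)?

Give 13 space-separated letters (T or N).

Ev 1: PC=3 idx=1 pred=T actual=T -> ctr[1]=3
Ev 2: PC=3 idx=1 pred=T actual=N -> ctr[1]=2
Ev 3: PC=3 idx=1 pred=T actual=T -> ctr[1]=3
Ev 4: PC=2 idx=0 pred=T actual=N -> ctr[0]=1
Ev 5: PC=2 idx=0 pred=N actual=N -> ctr[0]=0
Ev 6: PC=7 idx=1 pred=T actual=N -> ctr[1]=2
Ev 7: PC=2 idx=0 pred=N actual=T -> ctr[0]=1
Ev 8: PC=2 idx=0 pred=N actual=N -> ctr[0]=0
Ev 9: PC=2 idx=0 pred=N actual=T -> ctr[0]=1
Ev 10: PC=7 idx=1 pred=T actual=T -> ctr[1]=3
Ev 11: PC=2 idx=0 pred=N actual=T -> ctr[0]=2
Ev 12: PC=2 idx=0 pred=T actual=N -> ctr[0]=1
Ev 13: PC=3 idx=1 pred=T actual=T -> ctr[1]=3

Answer: T T T T N T N N N T N T T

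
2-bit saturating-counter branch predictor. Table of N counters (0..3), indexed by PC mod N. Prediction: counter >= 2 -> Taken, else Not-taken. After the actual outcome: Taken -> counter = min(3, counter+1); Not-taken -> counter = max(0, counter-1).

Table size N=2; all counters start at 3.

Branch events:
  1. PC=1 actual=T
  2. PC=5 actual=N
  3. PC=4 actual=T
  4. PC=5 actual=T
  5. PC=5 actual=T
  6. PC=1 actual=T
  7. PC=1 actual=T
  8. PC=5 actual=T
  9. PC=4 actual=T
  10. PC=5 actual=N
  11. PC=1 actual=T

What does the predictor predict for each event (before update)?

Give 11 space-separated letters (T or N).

Answer: T T T T T T T T T T T

Derivation:
Ev 1: PC=1 idx=1 pred=T actual=T -> ctr[1]=3
Ev 2: PC=5 idx=1 pred=T actual=N -> ctr[1]=2
Ev 3: PC=4 idx=0 pred=T actual=T -> ctr[0]=3
Ev 4: PC=5 idx=1 pred=T actual=T -> ctr[1]=3
Ev 5: PC=5 idx=1 pred=T actual=T -> ctr[1]=3
Ev 6: PC=1 idx=1 pred=T actual=T -> ctr[1]=3
Ev 7: PC=1 idx=1 pred=T actual=T -> ctr[1]=3
Ev 8: PC=5 idx=1 pred=T actual=T -> ctr[1]=3
Ev 9: PC=4 idx=0 pred=T actual=T -> ctr[0]=3
Ev 10: PC=5 idx=1 pred=T actual=N -> ctr[1]=2
Ev 11: PC=1 idx=1 pred=T actual=T -> ctr[1]=3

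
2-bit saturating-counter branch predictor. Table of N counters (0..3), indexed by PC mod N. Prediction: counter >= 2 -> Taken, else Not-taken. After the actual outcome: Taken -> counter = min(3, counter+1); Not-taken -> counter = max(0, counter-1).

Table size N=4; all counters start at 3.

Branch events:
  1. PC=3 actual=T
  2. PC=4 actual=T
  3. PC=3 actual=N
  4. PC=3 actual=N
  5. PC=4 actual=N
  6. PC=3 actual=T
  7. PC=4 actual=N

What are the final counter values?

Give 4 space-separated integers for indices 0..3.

Answer: 1 3 3 2

Derivation:
Ev 1: PC=3 idx=3 pred=T actual=T -> ctr[3]=3
Ev 2: PC=4 idx=0 pred=T actual=T -> ctr[0]=3
Ev 3: PC=3 idx=3 pred=T actual=N -> ctr[3]=2
Ev 4: PC=3 idx=3 pred=T actual=N -> ctr[3]=1
Ev 5: PC=4 idx=0 pred=T actual=N -> ctr[0]=2
Ev 6: PC=3 idx=3 pred=N actual=T -> ctr[3]=2
Ev 7: PC=4 idx=0 pred=T actual=N -> ctr[0]=1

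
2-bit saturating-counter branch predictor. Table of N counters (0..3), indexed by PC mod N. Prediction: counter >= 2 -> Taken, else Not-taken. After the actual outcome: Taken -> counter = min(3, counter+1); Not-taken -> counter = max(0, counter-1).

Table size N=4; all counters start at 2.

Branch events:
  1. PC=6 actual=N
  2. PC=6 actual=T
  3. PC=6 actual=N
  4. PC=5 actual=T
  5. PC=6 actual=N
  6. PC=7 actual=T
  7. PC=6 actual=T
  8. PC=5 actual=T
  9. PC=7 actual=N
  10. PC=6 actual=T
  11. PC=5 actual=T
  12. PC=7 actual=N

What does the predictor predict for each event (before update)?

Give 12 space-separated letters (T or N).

Ev 1: PC=6 idx=2 pred=T actual=N -> ctr[2]=1
Ev 2: PC=6 idx=2 pred=N actual=T -> ctr[2]=2
Ev 3: PC=6 idx=2 pred=T actual=N -> ctr[2]=1
Ev 4: PC=5 idx=1 pred=T actual=T -> ctr[1]=3
Ev 5: PC=6 idx=2 pred=N actual=N -> ctr[2]=0
Ev 6: PC=7 idx=3 pred=T actual=T -> ctr[3]=3
Ev 7: PC=6 idx=2 pred=N actual=T -> ctr[2]=1
Ev 8: PC=5 idx=1 pred=T actual=T -> ctr[1]=3
Ev 9: PC=7 idx=3 pred=T actual=N -> ctr[3]=2
Ev 10: PC=6 idx=2 pred=N actual=T -> ctr[2]=2
Ev 11: PC=5 idx=1 pred=T actual=T -> ctr[1]=3
Ev 12: PC=7 idx=3 pred=T actual=N -> ctr[3]=1

Answer: T N T T N T N T T N T T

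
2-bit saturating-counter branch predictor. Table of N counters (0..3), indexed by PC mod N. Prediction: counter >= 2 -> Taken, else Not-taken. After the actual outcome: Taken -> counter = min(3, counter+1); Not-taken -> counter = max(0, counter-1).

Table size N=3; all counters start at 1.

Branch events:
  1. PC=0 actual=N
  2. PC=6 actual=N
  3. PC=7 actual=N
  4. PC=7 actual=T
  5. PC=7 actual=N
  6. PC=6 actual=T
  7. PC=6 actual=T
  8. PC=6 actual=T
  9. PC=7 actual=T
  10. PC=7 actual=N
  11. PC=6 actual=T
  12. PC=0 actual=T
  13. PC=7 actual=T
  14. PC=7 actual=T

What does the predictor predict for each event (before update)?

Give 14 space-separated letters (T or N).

Ev 1: PC=0 idx=0 pred=N actual=N -> ctr[0]=0
Ev 2: PC=6 idx=0 pred=N actual=N -> ctr[0]=0
Ev 3: PC=7 idx=1 pred=N actual=N -> ctr[1]=0
Ev 4: PC=7 idx=1 pred=N actual=T -> ctr[1]=1
Ev 5: PC=7 idx=1 pred=N actual=N -> ctr[1]=0
Ev 6: PC=6 idx=0 pred=N actual=T -> ctr[0]=1
Ev 7: PC=6 idx=0 pred=N actual=T -> ctr[0]=2
Ev 8: PC=6 idx=0 pred=T actual=T -> ctr[0]=3
Ev 9: PC=7 idx=1 pred=N actual=T -> ctr[1]=1
Ev 10: PC=7 idx=1 pred=N actual=N -> ctr[1]=0
Ev 11: PC=6 idx=0 pred=T actual=T -> ctr[0]=3
Ev 12: PC=0 idx=0 pred=T actual=T -> ctr[0]=3
Ev 13: PC=7 idx=1 pred=N actual=T -> ctr[1]=1
Ev 14: PC=7 idx=1 pred=N actual=T -> ctr[1]=2

Answer: N N N N N N N T N N T T N N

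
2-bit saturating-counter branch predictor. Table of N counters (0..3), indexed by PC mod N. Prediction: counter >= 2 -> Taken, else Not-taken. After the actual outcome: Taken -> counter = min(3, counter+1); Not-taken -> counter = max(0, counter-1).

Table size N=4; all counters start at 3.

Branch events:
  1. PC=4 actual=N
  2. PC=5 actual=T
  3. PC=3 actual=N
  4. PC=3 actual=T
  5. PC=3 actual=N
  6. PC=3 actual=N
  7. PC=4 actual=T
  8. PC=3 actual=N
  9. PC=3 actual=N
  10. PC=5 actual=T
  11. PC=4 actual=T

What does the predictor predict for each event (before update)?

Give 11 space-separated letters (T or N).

Answer: T T T T T T T N N T T

Derivation:
Ev 1: PC=4 idx=0 pred=T actual=N -> ctr[0]=2
Ev 2: PC=5 idx=1 pred=T actual=T -> ctr[1]=3
Ev 3: PC=3 idx=3 pred=T actual=N -> ctr[3]=2
Ev 4: PC=3 idx=3 pred=T actual=T -> ctr[3]=3
Ev 5: PC=3 idx=3 pred=T actual=N -> ctr[3]=2
Ev 6: PC=3 idx=3 pred=T actual=N -> ctr[3]=1
Ev 7: PC=4 idx=0 pred=T actual=T -> ctr[0]=3
Ev 8: PC=3 idx=3 pred=N actual=N -> ctr[3]=0
Ev 9: PC=3 idx=3 pred=N actual=N -> ctr[3]=0
Ev 10: PC=5 idx=1 pred=T actual=T -> ctr[1]=3
Ev 11: PC=4 idx=0 pred=T actual=T -> ctr[0]=3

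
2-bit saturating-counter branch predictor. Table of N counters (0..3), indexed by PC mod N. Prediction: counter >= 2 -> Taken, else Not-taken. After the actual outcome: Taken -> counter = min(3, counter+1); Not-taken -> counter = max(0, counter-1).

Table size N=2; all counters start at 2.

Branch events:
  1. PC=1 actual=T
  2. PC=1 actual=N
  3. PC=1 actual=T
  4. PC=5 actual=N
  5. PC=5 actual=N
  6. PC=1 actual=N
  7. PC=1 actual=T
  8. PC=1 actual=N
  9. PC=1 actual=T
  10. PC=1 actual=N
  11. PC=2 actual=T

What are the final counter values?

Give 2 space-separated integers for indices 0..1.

Ev 1: PC=1 idx=1 pred=T actual=T -> ctr[1]=3
Ev 2: PC=1 idx=1 pred=T actual=N -> ctr[1]=2
Ev 3: PC=1 idx=1 pred=T actual=T -> ctr[1]=3
Ev 4: PC=5 idx=1 pred=T actual=N -> ctr[1]=2
Ev 5: PC=5 idx=1 pred=T actual=N -> ctr[1]=1
Ev 6: PC=1 idx=1 pred=N actual=N -> ctr[1]=0
Ev 7: PC=1 idx=1 pred=N actual=T -> ctr[1]=1
Ev 8: PC=1 idx=1 pred=N actual=N -> ctr[1]=0
Ev 9: PC=1 idx=1 pred=N actual=T -> ctr[1]=1
Ev 10: PC=1 idx=1 pred=N actual=N -> ctr[1]=0
Ev 11: PC=2 idx=0 pred=T actual=T -> ctr[0]=3

Answer: 3 0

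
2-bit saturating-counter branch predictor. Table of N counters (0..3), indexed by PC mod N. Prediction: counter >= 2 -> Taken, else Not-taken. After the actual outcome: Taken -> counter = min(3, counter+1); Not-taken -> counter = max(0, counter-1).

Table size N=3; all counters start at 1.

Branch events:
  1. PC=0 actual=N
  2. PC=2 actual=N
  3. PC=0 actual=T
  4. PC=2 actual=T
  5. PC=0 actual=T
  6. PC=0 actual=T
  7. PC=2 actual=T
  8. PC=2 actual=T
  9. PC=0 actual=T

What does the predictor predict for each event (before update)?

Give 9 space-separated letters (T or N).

Ev 1: PC=0 idx=0 pred=N actual=N -> ctr[0]=0
Ev 2: PC=2 idx=2 pred=N actual=N -> ctr[2]=0
Ev 3: PC=0 idx=0 pred=N actual=T -> ctr[0]=1
Ev 4: PC=2 idx=2 pred=N actual=T -> ctr[2]=1
Ev 5: PC=0 idx=0 pred=N actual=T -> ctr[0]=2
Ev 6: PC=0 idx=0 pred=T actual=T -> ctr[0]=3
Ev 7: PC=2 idx=2 pred=N actual=T -> ctr[2]=2
Ev 8: PC=2 idx=2 pred=T actual=T -> ctr[2]=3
Ev 9: PC=0 idx=0 pred=T actual=T -> ctr[0]=3

Answer: N N N N N T N T T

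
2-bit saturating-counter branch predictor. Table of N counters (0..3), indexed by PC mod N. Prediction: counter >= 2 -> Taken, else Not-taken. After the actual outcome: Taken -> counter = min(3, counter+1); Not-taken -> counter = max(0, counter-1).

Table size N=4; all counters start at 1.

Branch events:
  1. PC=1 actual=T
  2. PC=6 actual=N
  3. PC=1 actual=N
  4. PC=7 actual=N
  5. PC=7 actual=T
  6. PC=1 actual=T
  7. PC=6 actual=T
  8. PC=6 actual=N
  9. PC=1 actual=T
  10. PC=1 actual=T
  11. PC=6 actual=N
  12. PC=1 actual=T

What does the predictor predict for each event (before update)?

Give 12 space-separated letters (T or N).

Ev 1: PC=1 idx=1 pred=N actual=T -> ctr[1]=2
Ev 2: PC=6 idx=2 pred=N actual=N -> ctr[2]=0
Ev 3: PC=1 idx=1 pred=T actual=N -> ctr[1]=1
Ev 4: PC=7 idx=3 pred=N actual=N -> ctr[3]=0
Ev 5: PC=7 idx=3 pred=N actual=T -> ctr[3]=1
Ev 6: PC=1 idx=1 pred=N actual=T -> ctr[1]=2
Ev 7: PC=6 idx=2 pred=N actual=T -> ctr[2]=1
Ev 8: PC=6 idx=2 pred=N actual=N -> ctr[2]=0
Ev 9: PC=1 idx=1 pred=T actual=T -> ctr[1]=3
Ev 10: PC=1 idx=1 pred=T actual=T -> ctr[1]=3
Ev 11: PC=6 idx=2 pred=N actual=N -> ctr[2]=0
Ev 12: PC=1 idx=1 pred=T actual=T -> ctr[1]=3

Answer: N N T N N N N N T T N T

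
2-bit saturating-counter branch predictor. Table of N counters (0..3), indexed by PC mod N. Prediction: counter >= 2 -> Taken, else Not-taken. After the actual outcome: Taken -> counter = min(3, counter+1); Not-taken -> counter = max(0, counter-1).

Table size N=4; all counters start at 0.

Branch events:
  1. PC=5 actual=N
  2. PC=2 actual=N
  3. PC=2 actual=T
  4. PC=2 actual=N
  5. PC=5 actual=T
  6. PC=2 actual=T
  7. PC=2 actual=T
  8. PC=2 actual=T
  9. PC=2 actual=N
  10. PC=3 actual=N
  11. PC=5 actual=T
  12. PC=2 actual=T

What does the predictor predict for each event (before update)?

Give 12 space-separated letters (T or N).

Answer: N N N N N N N T T N N T

Derivation:
Ev 1: PC=5 idx=1 pred=N actual=N -> ctr[1]=0
Ev 2: PC=2 idx=2 pred=N actual=N -> ctr[2]=0
Ev 3: PC=2 idx=2 pred=N actual=T -> ctr[2]=1
Ev 4: PC=2 idx=2 pred=N actual=N -> ctr[2]=0
Ev 5: PC=5 idx=1 pred=N actual=T -> ctr[1]=1
Ev 6: PC=2 idx=2 pred=N actual=T -> ctr[2]=1
Ev 7: PC=2 idx=2 pred=N actual=T -> ctr[2]=2
Ev 8: PC=2 idx=2 pred=T actual=T -> ctr[2]=3
Ev 9: PC=2 idx=2 pred=T actual=N -> ctr[2]=2
Ev 10: PC=3 idx=3 pred=N actual=N -> ctr[3]=0
Ev 11: PC=5 idx=1 pred=N actual=T -> ctr[1]=2
Ev 12: PC=2 idx=2 pred=T actual=T -> ctr[2]=3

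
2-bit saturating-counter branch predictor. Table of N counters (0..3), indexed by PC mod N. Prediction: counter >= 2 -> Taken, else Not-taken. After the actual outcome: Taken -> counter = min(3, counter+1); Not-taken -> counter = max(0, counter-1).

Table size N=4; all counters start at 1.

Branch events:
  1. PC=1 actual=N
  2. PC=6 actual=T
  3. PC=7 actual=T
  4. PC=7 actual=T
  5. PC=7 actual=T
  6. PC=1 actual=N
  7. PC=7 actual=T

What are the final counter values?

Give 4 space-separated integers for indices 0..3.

Ev 1: PC=1 idx=1 pred=N actual=N -> ctr[1]=0
Ev 2: PC=6 idx=2 pred=N actual=T -> ctr[2]=2
Ev 3: PC=7 idx=3 pred=N actual=T -> ctr[3]=2
Ev 4: PC=7 idx=3 pred=T actual=T -> ctr[3]=3
Ev 5: PC=7 idx=3 pred=T actual=T -> ctr[3]=3
Ev 6: PC=1 idx=1 pred=N actual=N -> ctr[1]=0
Ev 7: PC=7 idx=3 pred=T actual=T -> ctr[3]=3

Answer: 1 0 2 3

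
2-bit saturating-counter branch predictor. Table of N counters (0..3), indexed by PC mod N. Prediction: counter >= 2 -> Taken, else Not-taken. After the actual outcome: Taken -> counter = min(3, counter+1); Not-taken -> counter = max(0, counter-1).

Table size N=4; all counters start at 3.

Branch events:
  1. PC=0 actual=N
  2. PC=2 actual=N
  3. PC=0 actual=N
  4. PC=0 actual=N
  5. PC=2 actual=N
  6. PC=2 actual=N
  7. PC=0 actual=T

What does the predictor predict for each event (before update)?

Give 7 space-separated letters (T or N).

Answer: T T T N T N N

Derivation:
Ev 1: PC=0 idx=0 pred=T actual=N -> ctr[0]=2
Ev 2: PC=2 idx=2 pred=T actual=N -> ctr[2]=2
Ev 3: PC=0 idx=0 pred=T actual=N -> ctr[0]=1
Ev 4: PC=0 idx=0 pred=N actual=N -> ctr[0]=0
Ev 5: PC=2 idx=2 pred=T actual=N -> ctr[2]=1
Ev 6: PC=2 idx=2 pred=N actual=N -> ctr[2]=0
Ev 7: PC=0 idx=0 pred=N actual=T -> ctr[0]=1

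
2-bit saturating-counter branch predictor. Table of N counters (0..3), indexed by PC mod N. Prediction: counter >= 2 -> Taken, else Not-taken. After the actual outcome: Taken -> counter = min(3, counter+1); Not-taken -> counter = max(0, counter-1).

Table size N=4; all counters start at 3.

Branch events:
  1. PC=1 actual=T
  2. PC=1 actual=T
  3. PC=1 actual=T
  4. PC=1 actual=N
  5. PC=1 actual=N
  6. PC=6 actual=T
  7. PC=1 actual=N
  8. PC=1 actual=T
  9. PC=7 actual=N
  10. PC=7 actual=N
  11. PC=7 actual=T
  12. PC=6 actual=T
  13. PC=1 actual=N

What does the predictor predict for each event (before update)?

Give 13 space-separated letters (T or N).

Answer: T T T T T T N N T T N T N

Derivation:
Ev 1: PC=1 idx=1 pred=T actual=T -> ctr[1]=3
Ev 2: PC=1 idx=1 pred=T actual=T -> ctr[1]=3
Ev 3: PC=1 idx=1 pred=T actual=T -> ctr[1]=3
Ev 4: PC=1 idx=1 pred=T actual=N -> ctr[1]=2
Ev 5: PC=1 idx=1 pred=T actual=N -> ctr[1]=1
Ev 6: PC=6 idx=2 pred=T actual=T -> ctr[2]=3
Ev 7: PC=1 idx=1 pred=N actual=N -> ctr[1]=0
Ev 8: PC=1 idx=1 pred=N actual=T -> ctr[1]=1
Ev 9: PC=7 idx=3 pred=T actual=N -> ctr[3]=2
Ev 10: PC=7 idx=3 pred=T actual=N -> ctr[3]=1
Ev 11: PC=7 idx=3 pred=N actual=T -> ctr[3]=2
Ev 12: PC=6 idx=2 pred=T actual=T -> ctr[2]=3
Ev 13: PC=1 idx=1 pred=N actual=N -> ctr[1]=0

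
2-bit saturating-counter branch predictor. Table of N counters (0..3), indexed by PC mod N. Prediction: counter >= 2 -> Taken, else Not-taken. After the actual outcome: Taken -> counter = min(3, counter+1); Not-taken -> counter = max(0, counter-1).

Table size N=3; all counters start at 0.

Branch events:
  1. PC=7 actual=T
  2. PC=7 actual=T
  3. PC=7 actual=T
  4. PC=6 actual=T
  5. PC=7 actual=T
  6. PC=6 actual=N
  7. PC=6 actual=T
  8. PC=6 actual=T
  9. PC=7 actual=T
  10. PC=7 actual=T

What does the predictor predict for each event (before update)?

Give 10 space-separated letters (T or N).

Ev 1: PC=7 idx=1 pred=N actual=T -> ctr[1]=1
Ev 2: PC=7 idx=1 pred=N actual=T -> ctr[1]=2
Ev 3: PC=7 idx=1 pred=T actual=T -> ctr[1]=3
Ev 4: PC=6 idx=0 pred=N actual=T -> ctr[0]=1
Ev 5: PC=7 idx=1 pred=T actual=T -> ctr[1]=3
Ev 6: PC=6 idx=0 pred=N actual=N -> ctr[0]=0
Ev 7: PC=6 idx=0 pred=N actual=T -> ctr[0]=1
Ev 8: PC=6 idx=0 pred=N actual=T -> ctr[0]=2
Ev 9: PC=7 idx=1 pred=T actual=T -> ctr[1]=3
Ev 10: PC=7 idx=1 pred=T actual=T -> ctr[1]=3

Answer: N N T N T N N N T T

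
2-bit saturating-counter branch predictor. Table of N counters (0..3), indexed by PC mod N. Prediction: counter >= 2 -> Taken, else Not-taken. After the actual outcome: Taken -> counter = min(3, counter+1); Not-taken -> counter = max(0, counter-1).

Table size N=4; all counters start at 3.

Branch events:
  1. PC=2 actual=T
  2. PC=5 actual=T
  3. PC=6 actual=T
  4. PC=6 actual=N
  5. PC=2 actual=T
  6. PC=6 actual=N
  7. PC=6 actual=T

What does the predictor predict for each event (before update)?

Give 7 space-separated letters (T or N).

Ev 1: PC=2 idx=2 pred=T actual=T -> ctr[2]=3
Ev 2: PC=5 idx=1 pred=T actual=T -> ctr[1]=3
Ev 3: PC=6 idx=2 pred=T actual=T -> ctr[2]=3
Ev 4: PC=6 idx=2 pred=T actual=N -> ctr[2]=2
Ev 5: PC=2 idx=2 pred=T actual=T -> ctr[2]=3
Ev 6: PC=6 idx=2 pred=T actual=N -> ctr[2]=2
Ev 7: PC=6 idx=2 pred=T actual=T -> ctr[2]=3

Answer: T T T T T T T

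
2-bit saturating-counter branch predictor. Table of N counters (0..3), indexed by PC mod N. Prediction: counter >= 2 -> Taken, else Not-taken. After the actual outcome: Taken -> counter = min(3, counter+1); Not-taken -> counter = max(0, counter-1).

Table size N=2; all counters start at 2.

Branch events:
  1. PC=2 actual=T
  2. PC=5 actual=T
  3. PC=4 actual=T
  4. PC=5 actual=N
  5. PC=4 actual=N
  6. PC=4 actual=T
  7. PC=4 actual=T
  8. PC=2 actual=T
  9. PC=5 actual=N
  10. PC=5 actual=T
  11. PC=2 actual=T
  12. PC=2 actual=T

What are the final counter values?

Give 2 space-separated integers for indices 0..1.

Answer: 3 2

Derivation:
Ev 1: PC=2 idx=0 pred=T actual=T -> ctr[0]=3
Ev 2: PC=5 idx=1 pred=T actual=T -> ctr[1]=3
Ev 3: PC=4 idx=0 pred=T actual=T -> ctr[0]=3
Ev 4: PC=5 idx=1 pred=T actual=N -> ctr[1]=2
Ev 5: PC=4 idx=0 pred=T actual=N -> ctr[0]=2
Ev 6: PC=4 idx=0 pred=T actual=T -> ctr[0]=3
Ev 7: PC=4 idx=0 pred=T actual=T -> ctr[0]=3
Ev 8: PC=2 idx=0 pred=T actual=T -> ctr[0]=3
Ev 9: PC=5 idx=1 pred=T actual=N -> ctr[1]=1
Ev 10: PC=5 idx=1 pred=N actual=T -> ctr[1]=2
Ev 11: PC=2 idx=0 pred=T actual=T -> ctr[0]=3
Ev 12: PC=2 idx=0 pred=T actual=T -> ctr[0]=3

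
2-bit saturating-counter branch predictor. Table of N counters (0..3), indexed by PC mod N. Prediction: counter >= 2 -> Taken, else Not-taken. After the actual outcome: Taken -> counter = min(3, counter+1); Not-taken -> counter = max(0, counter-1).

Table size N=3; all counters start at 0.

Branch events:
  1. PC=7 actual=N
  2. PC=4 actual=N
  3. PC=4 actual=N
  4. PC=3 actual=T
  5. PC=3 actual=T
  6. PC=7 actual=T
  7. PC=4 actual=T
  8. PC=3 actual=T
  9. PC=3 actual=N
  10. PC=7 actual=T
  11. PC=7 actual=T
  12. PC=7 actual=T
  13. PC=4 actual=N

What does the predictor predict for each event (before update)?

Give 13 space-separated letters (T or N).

Ev 1: PC=7 idx=1 pred=N actual=N -> ctr[1]=0
Ev 2: PC=4 idx=1 pred=N actual=N -> ctr[1]=0
Ev 3: PC=4 idx=1 pred=N actual=N -> ctr[1]=0
Ev 4: PC=3 idx=0 pred=N actual=T -> ctr[0]=1
Ev 5: PC=3 idx=0 pred=N actual=T -> ctr[0]=2
Ev 6: PC=7 idx=1 pred=N actual=T -> ctr[1]=1
Ev 7: PC=4 idx=1 pred=N actual=T -> ctr[1]=2
Ev 8: PC=3 idx=0 pred=T actual=T -> ctr[0]=3
Ev 9: PC=3 idx=0 pred=T actual=N -> ctr[0]=2
Ev 10: PC=7 idx=1 pred=T actual=T -> ctr[1]=3
Ev 11: PC=7 idx=1 pred=T actual=T -> ctr[1]=3
Ev 12: PC=7 idx=1 pred=T actual=T -> ctr[1]=3
Ev 13: PC=4 idx=1 pred=T actual=N -> ctr[1]=2

Answer: N N N N N N N T T T T T T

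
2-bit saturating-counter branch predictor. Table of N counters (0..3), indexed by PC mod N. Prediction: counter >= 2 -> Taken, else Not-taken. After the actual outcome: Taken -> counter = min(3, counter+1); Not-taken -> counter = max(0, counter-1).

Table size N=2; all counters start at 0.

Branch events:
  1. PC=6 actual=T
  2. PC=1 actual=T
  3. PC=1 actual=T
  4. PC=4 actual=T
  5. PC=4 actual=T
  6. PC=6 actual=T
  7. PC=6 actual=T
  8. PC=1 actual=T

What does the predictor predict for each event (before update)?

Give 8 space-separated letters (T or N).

Answer: N N N N T T T T

Derivation:
Ev 1: PC=6 idx=0 pred=N actual=T -> ctr[0]=1
Ev 2: PC=1 idx=1 pred=N actual=T -> ctr[1]=1
Ev 3: PC=1 idx=1 pred=N actual=T -> ctr[1]=2
Ev 4: PC=4 idx=0 pred=N actual=T -> ctr[0]=2
Ev 5: PC=4 idx=0 pred=T actual=T -> ctr[0]=3
Ev 6: PC=6 idx=0 pred=T actual=T -> ctr[0]=3
Ev 7: PC=6 idx=0 pred=T actual=T -> ctr[0]=3
Ev 8: PC=1 idx=1 pred=T actual=T -> ctr[1]=3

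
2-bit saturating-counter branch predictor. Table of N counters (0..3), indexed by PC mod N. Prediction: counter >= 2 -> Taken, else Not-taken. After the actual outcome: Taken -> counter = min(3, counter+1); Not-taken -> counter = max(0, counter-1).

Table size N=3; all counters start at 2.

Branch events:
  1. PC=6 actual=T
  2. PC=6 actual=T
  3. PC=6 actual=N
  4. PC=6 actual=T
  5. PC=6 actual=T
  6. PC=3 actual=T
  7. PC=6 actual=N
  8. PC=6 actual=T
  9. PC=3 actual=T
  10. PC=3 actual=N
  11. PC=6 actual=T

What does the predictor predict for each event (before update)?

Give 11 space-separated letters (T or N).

Answer: T T T T T T T T T T T

Derivation:
Ev 1: PC=6 idx=0 pred=T actual=T -> ctr[0]=3
Ev 2: PC=6 idx=0 pred=T actual=T -> ctr[0]=3
Ev 3: PC=6 idx=0 pred=T actual=N -> ctr[0]=2
Ev 4: PC=6 idx=0 pred=T actual=T -> ctr[0]=3
Ev 5: PC=6 idx=0 pred=T actual=T -> ctr[0]=3
Ev 6: PC=3 idx=0 pred=T actual=T -> ctr[0]=3
Ev 7: PC=6 idx=0 pred=T actual=N -> ctr[0]=2
Ev 8: PC=6 idx=0 pred=T actual=T -> ctr[0]=3
Ev 9: PC=3 idx=0 pred=T actual=T -> ctr[0]=3
Ev 10: PC=3 idx=0 pred=T actual=N -> ctr[0]=2
Ev 11: PC=6 idx=0 pred=T actual=T -> ctr[0]=3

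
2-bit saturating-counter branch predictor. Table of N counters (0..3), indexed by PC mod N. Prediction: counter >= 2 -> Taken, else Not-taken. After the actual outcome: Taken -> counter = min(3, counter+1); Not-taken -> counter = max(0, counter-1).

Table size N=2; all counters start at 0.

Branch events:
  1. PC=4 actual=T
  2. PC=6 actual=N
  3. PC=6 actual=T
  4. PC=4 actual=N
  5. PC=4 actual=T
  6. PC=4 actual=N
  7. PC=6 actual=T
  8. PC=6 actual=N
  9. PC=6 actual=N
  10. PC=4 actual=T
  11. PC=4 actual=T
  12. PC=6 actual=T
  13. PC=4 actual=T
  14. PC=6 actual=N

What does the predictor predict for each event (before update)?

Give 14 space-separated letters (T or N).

Answer: N N N N N N N N N N N T T T

Derivation:
Ev 1: PC=4 idx=0 pred=N actual=T -> ctr[0]=1
Ev 2: PC=6 idx=0 pred=N actual=N -> ctr[0]=0
Ev 3: PC=6 idx=0 pred=N actual=T -> ctr[0]=1
Ev 4: PC=4 idx=0 pred=N actual=N -> ctr[0]=0
Ev 5: PC=4 idx=0 pred=N actual=T -> ctr[0]=1
Ev 6: PC=4 idx=0 pred=N actual=N -> ctr[0]=0
Ev 7: PC=6 idx=0 pred=N actual=T -> ctr[0]=1
Ev 8: PC=6 idx=0 pred=N actual=N -> ctr[0]=0
Ev 9: PC=6 idx=0 pred=N actual=N -> ctr[0]=0
Ev 10: PC=4 idx=0 pred=N actual=T -> ctr[0]=1
Ev 11: PC=4 idx=0 pred=N actual=T -> ctr[0]=2
Ev 12: PC=6 idx=0 pred=T actual=T -> ctr[0]=3
Ev 13: PC=4 idx=0 pred=T actual=T -> ctr[0]=3
Ev 14: PC=6 idx=0 pred=T actual=N -> ctr[0]=2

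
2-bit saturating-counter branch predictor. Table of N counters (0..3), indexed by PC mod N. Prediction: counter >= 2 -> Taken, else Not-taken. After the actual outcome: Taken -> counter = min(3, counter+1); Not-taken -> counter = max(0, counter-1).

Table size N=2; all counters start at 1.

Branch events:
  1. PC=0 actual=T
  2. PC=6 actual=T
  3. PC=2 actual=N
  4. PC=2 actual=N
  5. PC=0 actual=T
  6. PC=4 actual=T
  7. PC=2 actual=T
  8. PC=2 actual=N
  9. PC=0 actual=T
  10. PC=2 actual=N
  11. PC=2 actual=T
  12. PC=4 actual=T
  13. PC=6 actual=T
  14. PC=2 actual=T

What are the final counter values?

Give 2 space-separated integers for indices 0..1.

Answer: 3 1

Derivation:
Ev 1: PC=0 idx=0 pred=N actual=T -> ctr[0]=2
Ev 2: PC=6 idx=0 pred=T actual=T -> ctr[0]=3
Ev 3: PC=2 idx=0 pred=T actual=N -> ctr[0]=2
Ev 4: PC=2 idx=0 pred=T actual=N -> ctr[0]=1
Ev 5: PC=0 idx=0 pred=N actual=T -> ctr[0]=2
Ev 6: PC=4 idx=0 pred=T actual=T -> ctr[0]=3
Ev 7: PC=2 idx=0 pred=T actual=T -> ctr[0]=3
Ev 8: PC=2 idx=0 pred=T actual=N -> ctr[0]=2
Ev 9: PC=0 idx=0 pred=T actual=T -> ctr[0]=3
Ev 10: PC=2 idx=0 pred=T actual=N -> ctr[0]=2
Ev 11: PC=2 idx=0 pred=T actual=T -> ctr[0]=3
Ev 12: PC=4 idx=0 pred=T actual=T -> ctr[0]=3
Ev 13: PC=6 idx=0 pred=T actual=T -> ctr[0]=3
Ev 14: PC=2 idx=0 pred=T actual=T -> ctr[0]=3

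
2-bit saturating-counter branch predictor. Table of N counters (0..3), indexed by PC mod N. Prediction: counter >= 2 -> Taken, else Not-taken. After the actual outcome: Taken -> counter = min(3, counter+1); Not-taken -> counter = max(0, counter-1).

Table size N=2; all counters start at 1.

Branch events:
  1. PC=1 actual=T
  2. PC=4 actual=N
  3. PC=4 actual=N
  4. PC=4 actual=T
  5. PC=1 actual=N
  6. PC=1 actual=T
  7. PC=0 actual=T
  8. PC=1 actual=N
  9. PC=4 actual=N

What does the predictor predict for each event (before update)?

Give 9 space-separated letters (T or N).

Ev 1: PC=1 idx=1 pred=N actual=T -> ctr[1]=2
Ev 2: PC=4 idx=0 pred=N actual=N -> ctr[0]=0
Ev 3: PC=4 idx=0 pred=N actual=N -> ctr[0]=0
Ev 4: PC=4 idx=0 pred=N actual=T -> ctr[0]=1
Ev 5: PC=1 idx=1 pred=T actual=N -> ctr[1]=1
Ev 6: PC=1 idx=1 pred=N actual=T -> ctr[1]=2
Ev 7: PC=0 idx=0 pred=N actual=T -> ctr[0]=2
Ev 8: PC=1 idx=1 pred=T actual=N -> ctr[1]=1
Ev 9: PC=4 idx=0 pred=T actual=N -> ctr[0]=1

Answer: N N N N T N N T T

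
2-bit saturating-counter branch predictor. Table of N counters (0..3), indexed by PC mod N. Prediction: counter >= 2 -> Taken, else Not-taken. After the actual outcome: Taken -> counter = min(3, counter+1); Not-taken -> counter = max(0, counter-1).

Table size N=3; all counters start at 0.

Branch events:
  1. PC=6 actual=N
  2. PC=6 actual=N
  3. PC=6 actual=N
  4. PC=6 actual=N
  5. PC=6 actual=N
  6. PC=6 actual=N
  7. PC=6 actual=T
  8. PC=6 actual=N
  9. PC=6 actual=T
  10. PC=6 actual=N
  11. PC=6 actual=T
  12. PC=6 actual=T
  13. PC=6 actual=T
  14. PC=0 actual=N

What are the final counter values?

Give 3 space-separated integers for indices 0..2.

Answer: 2 0 0

Derivation:
Ev 1: PC=6 idx=0 pred=N actual=N -> ctr[0]=0
Ev 2: PC=6 idx=0 pred=N actual=N -> ctr[0]=0
Ev 3: PC=6 idx=0 pred=N actual=N -> ctr[0]=0
Ev 4: PC=6 idx=0 pred=N actual=N -> ctr[0]=0
Ev 5: PC=6 idx=0 pred=N actual=N -> ctr[0]=0
Ev 6: PC=6 idx=0 pred=N actual=N -> ctr[0]=0
Ev 7: PC=6 idx=0 pred=N actual=T -> ctr[0]=1
Ev 8: PC=6 idx=0 pred=N actual=N -> ctr[0]=0
Ev 9: PC=6 idx=0 pred=N actual=T -> ctr[0]=1
Ev 10: PC=6 idx=0 pred=N actual=N -> ctr[0]=0
Ev 11: PC=6 idx=0 pred=N actual=T -> ctr[0]=1
Ev 12: PC=6 idx=0 pred=N actual=T -> ctr[0]=2
Ev 13: PC=6 idx=0 pred=T actual=T -> ctr[0]=3
Ev 14: PC=0 idx=0 pred=T actual=N -> ctr[0]=2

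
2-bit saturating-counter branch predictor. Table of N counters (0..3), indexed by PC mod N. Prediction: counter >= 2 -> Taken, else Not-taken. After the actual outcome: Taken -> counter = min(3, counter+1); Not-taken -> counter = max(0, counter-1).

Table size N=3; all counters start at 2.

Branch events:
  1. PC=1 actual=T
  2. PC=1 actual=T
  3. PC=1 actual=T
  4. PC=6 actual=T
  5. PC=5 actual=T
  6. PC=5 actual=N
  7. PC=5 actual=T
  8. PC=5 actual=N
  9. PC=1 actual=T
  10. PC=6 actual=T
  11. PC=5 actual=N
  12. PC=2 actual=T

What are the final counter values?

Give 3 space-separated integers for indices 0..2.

Answer: 3 3 2

Derivation:
Ev 1: PC=1 idx=1 pred=T actual=T -> ctr[1]=3
Ev 2: PC=1 idx=1 pred=T actual=T -> ctr[1]=3
Ev 3: PC=1 idx=1 pred=T actual=T -> ctr[1]=3
Ev 4: PC=6 idx=0 pred=T actual=T -> ctr[0]=3
Ev 5: PC=5 idx=2 pred=T actual=T -> ctr[2]=3
Ev 6: PC=5 idx=2 pred=T actual=N -> ctr[2]=2
Ev 7: PC=5 idx=2 pred=T actual=T -> ctr[2]=3
Ev 8: PC=5 idx=2 pred=T actual=N -> ctr[2]=2
Ev 9: PC=1 idx=1 pred=T actual=T -> ctr[1]=3
Ev 10: PC=6 idx=0 pred=T actual=T -> ctr[0]=3
Ev 11: PC=5 idx=2 pred=T actual=N -> ctr[2]=1
Ev 12: PC=2 idx=2 pred=N actual=T -> ctr[2]=2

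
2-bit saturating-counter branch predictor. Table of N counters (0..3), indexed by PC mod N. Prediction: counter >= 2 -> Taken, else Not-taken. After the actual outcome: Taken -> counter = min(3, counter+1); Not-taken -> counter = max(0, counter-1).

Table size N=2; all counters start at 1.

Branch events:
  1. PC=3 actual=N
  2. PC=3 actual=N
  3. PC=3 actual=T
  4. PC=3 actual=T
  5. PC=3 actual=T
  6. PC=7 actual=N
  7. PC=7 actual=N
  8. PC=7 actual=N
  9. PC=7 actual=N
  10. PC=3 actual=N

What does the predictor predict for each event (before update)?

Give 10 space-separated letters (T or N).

Answer: N N N N T T T N N N

Derivation:
Ev 1: PC=3 idx=1 pred=N actual=N -> ctr[1]=0
Ev 2: PC=3 idx=1 pred=N actual=N -> ctr[1]=0
Ev 3: PC=3 idx=1 pred=N actual=T -> ctr[1]=1
Ev 4: PC=3 idx=1 pred=N actual=T -> ctr[1]=2
Ev 5: PC=3 idx=1 pred=T actual=T -> ctr[1]=3
Ev 6: PC=7 idx=1 pred=T actual=N -> ctr[1]=2
Ev 7: PC=7 idx=1 pred=T actual=N -> ctr[1]=1
Ev 8: PC=7 idx=1 pred=N actual=N -> ctr[1]=0
Ev 9: PC=7 idx=1 pred=N actual=N -> ctr[1]=0
Ev 10: PC=3 idx=1 pred=N actual=N -> ctr[1]=0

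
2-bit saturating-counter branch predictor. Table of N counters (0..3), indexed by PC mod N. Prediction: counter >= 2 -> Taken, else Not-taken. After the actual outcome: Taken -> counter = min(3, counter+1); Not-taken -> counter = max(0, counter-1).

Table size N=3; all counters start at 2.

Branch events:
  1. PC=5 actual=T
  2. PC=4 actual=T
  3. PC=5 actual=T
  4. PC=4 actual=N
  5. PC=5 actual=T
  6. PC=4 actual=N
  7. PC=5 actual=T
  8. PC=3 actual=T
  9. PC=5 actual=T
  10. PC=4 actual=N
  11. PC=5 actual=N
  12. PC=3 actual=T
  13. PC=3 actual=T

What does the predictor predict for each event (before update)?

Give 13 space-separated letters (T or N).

Ev 1: PC=5 idx=2 pred=T actual=T -> ctr[2]=3
Ev 2: PC=4 idx=1 pred=T actual=T -> ctr[1]=3
Ev 3: PC=5 idx=2 pred=T actual=T -> ctr[2]=3
Ev 4: PC=4 idx=1 pred=T actual=N -> ctr[1]=2
Ev 5: PC=5 idx=2 pred=T actual=T -> ctr[2]=3
Ev 6: PC=4 idx=1 pred=T actual=N -> ctr[1]=1
Ev 7: PC=5 idx=2 pred=T actual=T -> ctr[2]=3
Ev 8: PC=3 idx=0 pred=T actual=T -> ctr[0]=3
Ev 9: PC=5 idx=2 pred=T actual=T -> ctr[2]=3
Ev 10: PC=4 idx=1 pred=N actual=N -> ctr[1]=0
Ev 11: PC=5 idx=2 pred=T actual=N -> ctr[2]=2
Ev 12: PC=3 idx=0 pred=T actual=T -> ctr[0]=3
Ev 13: PC=3 idx=0 pred=T actual=T -> ctr[0]=3

Answer: T T T T T T T T T N T T T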